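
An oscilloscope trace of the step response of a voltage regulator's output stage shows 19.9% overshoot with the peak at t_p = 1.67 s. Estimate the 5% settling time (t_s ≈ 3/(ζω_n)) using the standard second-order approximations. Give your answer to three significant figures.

From the overshoot, ζ = −ln(OS)/√(π²+ln²(OS)) = 0.457.
t_p = π/ω_d ⇒ ω_d = 1.88 rad/s; then ω_n = ω_d/√(1−ζ²) = 2.12 rad/s.
t_s ≈ 3/(ζω_n) = 3/(0.457·2.12) = 3.10 s.

t_s ≈ 3.10 s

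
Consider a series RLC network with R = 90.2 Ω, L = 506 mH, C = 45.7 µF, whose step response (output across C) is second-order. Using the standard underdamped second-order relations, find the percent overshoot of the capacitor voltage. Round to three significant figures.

For a series RLC circuit (capacitor voltage as output), ω_n = 1/√(LC) = 1/√(506 mH · 45.7 µF) = 208 rad/s.
ζ = (R/2)·√(C/L) = (90.2/2)·√(45.7 µF/506 mH) = 0.429.
Overshoot: exp(−π·0.429/√(1−0.429²)) = 0.225, i.e. 22.5%.

%OS ≈ 22.5%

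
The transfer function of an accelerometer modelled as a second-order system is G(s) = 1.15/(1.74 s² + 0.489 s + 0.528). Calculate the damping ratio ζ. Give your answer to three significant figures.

ζ ≈ 0.255

Dividing through by 1.74: denominator becomes s² + 0.2810 s + 0.3034.
So ω_n = √0.3034 = 0.551 rad/s and ζ = 0.2810/(2·0.551) = 0.255.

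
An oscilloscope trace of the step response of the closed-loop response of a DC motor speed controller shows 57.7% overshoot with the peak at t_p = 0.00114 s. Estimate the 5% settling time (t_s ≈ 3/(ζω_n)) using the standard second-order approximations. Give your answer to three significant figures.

t_s ≈ 0.00622 s

The overshoot fixes ζ = −ln(OS)/√(π²+ln²(OS)) = 0.172.
t_p = π/ω_d ⇒ ω_d = 2760 rad/s; then ω_n = ω_d/√(1−ζ²) = 2800 rad/s.
t_s ≈ 3/(ζω_n) = 3/(0.172·2800) = 0.00622 s.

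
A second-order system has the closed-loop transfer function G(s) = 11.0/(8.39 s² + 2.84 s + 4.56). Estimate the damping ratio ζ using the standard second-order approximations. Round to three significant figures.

Dividing through by 8.39: denominator becomes s² + 0.3385 s + 0.5435.
So ω_n = √0.5435 = 0.737 rad/s and ζ = 0.3385/(2·0.737) = 0.230.

ζ ≈ 0.230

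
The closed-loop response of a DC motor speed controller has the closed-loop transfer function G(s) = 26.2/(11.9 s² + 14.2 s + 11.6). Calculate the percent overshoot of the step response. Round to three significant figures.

Dividing through by 11.9: denominator becomes s² + 1.193 s + 0.9748.
So ω_n = √0.9748 = 0.987 rad/s and ζ = 1.193/(2·0.987) = 0.604.
%OS = 100·exp(−πζ/√(1−ζ²)) = 9.23%.

%OS ≈ 9.23%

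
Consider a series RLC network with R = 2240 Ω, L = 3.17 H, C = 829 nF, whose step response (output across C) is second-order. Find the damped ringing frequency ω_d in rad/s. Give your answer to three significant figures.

For a series RLC circuit (capacitor voltage as output), ω_n = 1/√(LC) = 1/√(3.17 H · 829 nF) = 617 rad/s.
ζ = (R/2)·√(C/L) = (2240/2)·√(829 nF/3.17 H) = 0.573.
The damped frequency ω_d = ω_n√(1−ζ²) = 506 rad/s.

ω_d ≈ 506 rad/s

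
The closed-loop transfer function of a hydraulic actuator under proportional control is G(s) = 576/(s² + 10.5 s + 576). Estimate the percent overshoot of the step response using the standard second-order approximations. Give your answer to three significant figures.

%OS ≈ 49.4%

ω_n = √576 = 24.0 rad/s; ζ = 10.5/(2·24.0) = 0.219.
%OS = 100·exp(−πζ/√(1−ζ²)) = 49.4%.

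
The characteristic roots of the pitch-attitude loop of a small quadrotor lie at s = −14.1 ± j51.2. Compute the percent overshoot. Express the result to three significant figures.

The poles are at −σ ± jω_d with σ = 14.1 and ω_d = 51.2, so ω_n = √(σ²+ω_d²) = 53.1 rad/s and ζ = σ/ω_n = 0.266.
Overshoot: exp(−π·0.266/√(1−0.266²)) = 0.421, i.e. 42.1%.

%OS ≈ 42.1%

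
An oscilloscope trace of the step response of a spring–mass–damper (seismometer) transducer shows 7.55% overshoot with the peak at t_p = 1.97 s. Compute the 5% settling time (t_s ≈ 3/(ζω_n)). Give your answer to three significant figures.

t_s ≈ 2.29 s

ζ from %OS: ζ = |ln 0.0755|/√(π²+ln²0.0755) = 0.635.
t_p = π/ω_d ⇒ ω_d = 1.59 rad/s; then ω_n = ω_d/√(1−ζ²) = 2.06 rad/s.
t_s ≈ 3/(ζω_n) = 3/(0.635·2.06) = 2.29 s.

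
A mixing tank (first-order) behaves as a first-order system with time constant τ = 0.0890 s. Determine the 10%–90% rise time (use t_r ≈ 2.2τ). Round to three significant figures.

t_r ≈ 2.2τ = 0.196 s.

t_r ≈ 0.196 s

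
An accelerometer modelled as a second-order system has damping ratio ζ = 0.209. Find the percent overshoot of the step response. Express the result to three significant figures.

%OS ≈ 51.1%

For an underdamped second-order system, %OS = 100·exp(−πζ/√(1−ζ²)).
πζ/√(1−ζ²) = π·0.209/√(1−0.0437) = 0.6714, so %OS = 100·e^(−0.6714) = 51.1%.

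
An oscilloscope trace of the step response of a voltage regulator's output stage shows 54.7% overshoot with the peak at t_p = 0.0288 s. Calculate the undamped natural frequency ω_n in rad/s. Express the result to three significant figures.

ω_n ≈ 111 rad/s

The overshoot fixes ζ = −ln(OS)/√(π²+ln²(OS)) = 0.189.
t_p = π/ω_d ⇒ ω_d = 109 rad/s; then ω_n = ω_d/√(1−ζ²) = 111 rad/s.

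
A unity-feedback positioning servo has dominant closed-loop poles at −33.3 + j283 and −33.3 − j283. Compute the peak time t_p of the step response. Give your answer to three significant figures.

t_p = π/ω_d with ω_d = 283 (the imaginary part), so t_p = 0.0111 s.

t_p ≈ 0.0111 s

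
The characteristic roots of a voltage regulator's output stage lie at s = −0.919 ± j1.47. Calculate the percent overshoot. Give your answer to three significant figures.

%OS ≈ 14.0%

The poles are at −σ ± jω_d with σ = 0.919 and ω_d = 1.47, so ω_n = √(σ²+ω_d²) = 1.73 rad/s and ζ = σ/ω_n = 0.530.
Overshoot: exp(−π·0.530/√(1−0.530²)) = 0.140, i.e. 14.0%.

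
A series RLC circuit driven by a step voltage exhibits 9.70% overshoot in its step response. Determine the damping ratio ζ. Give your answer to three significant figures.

ζ = −ln(OS)/√(π² + (ln OS)²). With OS = 0.0970, ln OS = −2.333 and ζ = 2.333/3.913 = 0.596.

ζ ≈ 0.596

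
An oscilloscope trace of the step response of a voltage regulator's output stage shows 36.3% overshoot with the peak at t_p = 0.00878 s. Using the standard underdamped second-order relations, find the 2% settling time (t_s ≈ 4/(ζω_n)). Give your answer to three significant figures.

ζ from %OS: ζ = |ln 0.363|/√(π²+ln²0.363) = 0.307.
From t_p = π/ω_d, ω_d = π/0.00878 = 358 rad/s, so ω_n = ω_d/√(1−ζ²) = 376 rad/s.
t_s ≈ 4/(ζω_n) = 4/(0.307·376) = 0.0347 s.

t_s ≈ 0.0347 s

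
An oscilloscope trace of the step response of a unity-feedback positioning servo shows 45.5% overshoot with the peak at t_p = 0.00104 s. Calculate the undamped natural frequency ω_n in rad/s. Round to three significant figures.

ω_n ≈ 3110 rad/s

From the overshoot, ζ = −ln(OS)/√(π²+ln²(OS)) = 0.243.
From t_p = π/ω_d, ω_d = π/0.00104 = 3020 rad/s, so ω_n = ω_d/√(1−ζ²) = 3110 rad/s.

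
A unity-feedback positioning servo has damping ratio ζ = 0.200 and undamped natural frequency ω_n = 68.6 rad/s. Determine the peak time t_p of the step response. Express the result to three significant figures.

The damped frequency is ω_d = ω_n√(1−ζ²) = 68.6·√(1−0.0400) = 67.2 rad/s.
Peak time t_p = π/ω_d = π/67.2 = 0.0467 s.

t_p ≈ 0.0467 s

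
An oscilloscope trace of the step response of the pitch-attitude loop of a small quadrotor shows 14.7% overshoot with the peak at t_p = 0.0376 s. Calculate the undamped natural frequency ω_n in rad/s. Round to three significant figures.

From the overshoot, ζ = −ln(OS)/√(π²+ln²(OS)) = 0.521.
From t_p = π/ω_d, ω_d = π/0.0376 = 83.6 rad/s, so ω_n = ω_d/√(1−ζ²) = 97.9 rad/s.

ω_n ≈ 97.9 rad/s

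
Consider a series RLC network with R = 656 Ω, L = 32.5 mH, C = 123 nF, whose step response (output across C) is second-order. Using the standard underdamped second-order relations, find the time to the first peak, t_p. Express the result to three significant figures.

For a series RLC circuit (capacitor voltage as output), ω_n = 1/√(LC) = 1/√(32.5 mH · 123 nF) = 15800 rad/s.
ζ = (R/2)·√(C/L) = (656/2)·√(123 nF/32.5 mH) = 0.638.
ω_d = 15800·√(1 − 0.638²) = 12200 rad/s. t_p = π/ω_d = 0.000258 s.

t_p ≈ 0.000258 s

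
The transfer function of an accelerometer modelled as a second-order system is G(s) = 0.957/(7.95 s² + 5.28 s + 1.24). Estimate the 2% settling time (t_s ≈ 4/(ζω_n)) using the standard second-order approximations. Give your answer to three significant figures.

Dividing through by 7.95: denominator becomes s² + 0.6642 s + 0.1560.
So ω_n = √0.1560 = 0.395 rad/s and ζ = 0.6642/(2·0.395) = 0.841.
t_s ≈ 4/(ζω_n) = 12.0 s.

t_s ≈ 12.0 s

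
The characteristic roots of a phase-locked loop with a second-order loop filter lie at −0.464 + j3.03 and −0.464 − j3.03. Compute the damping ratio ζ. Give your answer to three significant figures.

ζ ≈ 0.151

With σ = 0.464, ω_d = 3.03: ω_n = √(σ²+ω_d²) = 3.07 rad/s, ζ = σ/ω_n = 0.151.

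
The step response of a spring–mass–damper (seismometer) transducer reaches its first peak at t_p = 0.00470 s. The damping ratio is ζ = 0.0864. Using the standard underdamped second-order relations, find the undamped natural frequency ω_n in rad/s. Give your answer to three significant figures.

ω_n ≈ 671 rad/s

Peak time t_p = π/ω_d, so ω_d = π/t_p = π/0.00470 = 668 rad/s.
ω_n = ω_d/√(1−ζ²) = 668/√0.993 = 671 rad/s.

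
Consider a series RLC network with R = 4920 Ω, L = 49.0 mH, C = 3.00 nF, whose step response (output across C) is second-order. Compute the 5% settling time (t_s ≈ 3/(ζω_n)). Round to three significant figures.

For a series RLC circuit (capacitor voltage as output), ω_n = 1/√(LC) = 1/√(49.0 mH · 3.00 nF) = 82500 rad/s.
ζ = (R/2)·√(C/L) = (4920/2)·√(3.00 nF/49.0 mH) = 0.609.
t_s ≈ 3/(ζω_n) = 0.0000598 s.

t_s ≈ 0.0000598 s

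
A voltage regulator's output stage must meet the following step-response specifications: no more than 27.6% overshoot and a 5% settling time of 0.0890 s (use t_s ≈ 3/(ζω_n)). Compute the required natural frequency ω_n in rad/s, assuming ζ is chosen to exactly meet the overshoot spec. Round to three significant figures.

From %OS = 100·exp(−πζ/√(1−ζ²)), invert to get ζ = −ln(OS)/√(π² + ln²(OS)) with OS = 0.276.
−ln 0.276 = 1.287, so ζ = 1.287/√(π² + 1.657) = 0.379.
Then ω_n = 3/(ζ t_s) = 3/(0.379 × 0.0890) = 88.9 rad/s.

ω_n ≈ 88.9 rad/s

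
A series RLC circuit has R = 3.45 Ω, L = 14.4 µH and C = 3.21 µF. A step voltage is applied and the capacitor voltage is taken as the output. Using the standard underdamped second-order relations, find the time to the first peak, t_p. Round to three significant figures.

For a series RLC circuit (capacitor voltage as output), ω_n = 1/√(LC) = 1/√(14.4 µH · 3.21 µF) = 147000 rad/s.
ζ = (R/2)·√(C/L) = (3.45/2)·√(3.21 µF/14.4 µH) = 0.814.
ω_d = 147000·√(1 − 0.814²) = 85300 rad/s. t_p = π/ω_d = 0.0000368 s.

t_p ≈ 0.0000368 s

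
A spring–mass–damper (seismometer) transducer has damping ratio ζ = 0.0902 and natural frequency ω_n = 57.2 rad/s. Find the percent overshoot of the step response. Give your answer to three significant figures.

For an underdamped second-order system, %OS = 100·exp(−πζ/√(1−ζ²)).
πζ/√(1−ζ²) = π·0.0902/√(1−0.00814) = 0.2845, so %OS = 100·e^(−0.2845) = 75.2%.

%OS ≈ 75.2%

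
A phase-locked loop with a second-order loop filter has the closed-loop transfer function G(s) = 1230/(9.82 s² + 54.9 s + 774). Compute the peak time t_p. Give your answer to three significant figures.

Dividing through by 9.82: denominator becomes s² + 5.591 s + 78.82.
So ω_n = √78.82 = 8.88 rad/s and ζ = 5.591/(2·8.88) = 0.315.
ω_d = ω_n√(1−ζ²) = 8.43 rad/s. t_p = π/ω_d = 0.373 s.

t_p ≈ 0.373 s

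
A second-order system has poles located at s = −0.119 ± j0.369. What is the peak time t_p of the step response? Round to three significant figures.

t_p = π/ω_d with ω_d = 0.369 (the imaginary part), so t_p = 8.51 s.

t_p ≈ 8.51 s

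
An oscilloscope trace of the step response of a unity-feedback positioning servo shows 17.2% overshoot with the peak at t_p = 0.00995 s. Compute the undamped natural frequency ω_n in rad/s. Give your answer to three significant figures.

ω_n ≈ 362 rad/s

From the overshoot, ζ = −ln(OS)/√(π²+ln²(OS)) = 0.489.
From t_p = π/ω_d, ω_d = π/0.00995 = 316 rad/s, so ω_n = ω_d/√(1−ζ²) = 362 rad/s.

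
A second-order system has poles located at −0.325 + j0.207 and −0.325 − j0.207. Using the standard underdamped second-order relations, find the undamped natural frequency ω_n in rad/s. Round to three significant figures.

ω_n ≈ 0.385 rad/s

|pole| = ω_n = √(0.325² + 0.207²) = 0.385 rad/s; ζ = cos θ = σ/ω_n = 0.843.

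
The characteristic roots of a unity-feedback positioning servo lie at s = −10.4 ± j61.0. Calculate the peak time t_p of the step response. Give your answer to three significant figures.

t_p = π/ω_d with ω_d = 61.0 (the imaginary part), so t_p = 0.0515 s.

t_p ≈ 0.0515 s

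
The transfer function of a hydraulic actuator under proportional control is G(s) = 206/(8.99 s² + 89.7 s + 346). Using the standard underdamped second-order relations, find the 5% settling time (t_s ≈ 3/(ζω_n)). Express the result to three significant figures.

t_s ≈ 0.601 s

Dividing through by 8.99: denominator becomes s² + 9.978 s + 38.49.
So ω_n = √38.49 = 6.20 rad/s and ζ = 9.978/(2·6.20) = 0.804.
t_s ≈ 3/(ζω_n) = 0.601 s.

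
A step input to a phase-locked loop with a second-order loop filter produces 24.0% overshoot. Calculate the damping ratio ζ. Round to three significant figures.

ζ = −ln(OS)/√(π² + (ln OS)²). With OS = 0.240, ln OS = −1.427 and ζ = 1.427/3.451 = 0.414.

ζ ≈ 0.414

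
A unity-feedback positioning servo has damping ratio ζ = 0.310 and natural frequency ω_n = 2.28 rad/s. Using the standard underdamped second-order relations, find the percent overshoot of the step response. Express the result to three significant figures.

%OS ≈ 35.9%

For an underdamped second-order system, %OS = 100·exp(−πζ/√(1−ζ²)).
πζ/√(1−ζ²) = π·0.310/√(1−0.0961) = 1.024, so %OS = 100·e^(−1.024) = 35.9%.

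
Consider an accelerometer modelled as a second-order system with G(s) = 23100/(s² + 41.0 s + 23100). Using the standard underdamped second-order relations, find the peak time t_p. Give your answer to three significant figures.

Matching coefficients with s² + 2ζω_n s + ω_n² gives ω_n² = 23100 ⇒ ω_n = 152 rad/s, and ζ = 41.0/(2ω_n) = 0.135.
ω_d = 152·√(1 − 0.135²) = 151 rad/s. Then t_p = π/ω_d = 0.0209 s.

t_p ≈ 0.0209 s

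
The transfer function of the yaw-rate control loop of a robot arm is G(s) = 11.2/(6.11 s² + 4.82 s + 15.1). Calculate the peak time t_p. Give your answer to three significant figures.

Dividing through by 6.11: denominator becomes s² + 0.7889 s + 2.471.
So ω_n = √2.471 = 1.57 rad/s and ζ = 0.7889/(2·1.57) = 0.251.
The damped frequency ω_d = ω_n√(1−ζ²) = 1.52 rad/s. t_p = π/ω_d = 2.06 s.

t_p ≈ 2.06 s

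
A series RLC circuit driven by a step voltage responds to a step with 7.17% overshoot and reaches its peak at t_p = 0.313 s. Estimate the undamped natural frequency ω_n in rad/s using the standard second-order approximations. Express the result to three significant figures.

From the overshoot, ζ = −ln(OS)/√(π²+ln²(OS)) = 0.643.
t_p = π/ω_d ⇒ ω_d = 10.0 rad/s; then ω_n = ω_d/√(1−ζ²) = 13.1 rad/s.

ω_n ≈ 13.1 rad/s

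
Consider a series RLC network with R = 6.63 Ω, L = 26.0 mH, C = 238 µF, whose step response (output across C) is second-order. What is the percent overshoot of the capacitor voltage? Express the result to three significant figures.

%OS ≈ 35.0%

For a series RLC circuit (capacitor voltage as output), ω_n = 1/√(LC) = 1/√(26.0 mH · 238 µF) = 402 rad/s.
ζ = (R/2)·√(C/L) = (6.63/2)·√(238 µF/26.0 mH) = 0.317.
Overshoot: exp(−π·0.317/√(1−0.317²)) = 0.350, i.e. 35.0%.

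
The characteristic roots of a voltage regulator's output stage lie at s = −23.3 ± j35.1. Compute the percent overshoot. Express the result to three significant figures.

%OS ≈ 12.4%

With σ = 23.3, ω_d = 35.1: ω_n = √(σ²+ω_d²) = 42.1 rad/s, ζ = σ/ω_n = 0.553.
%OS = 100·exp(−πζ/√(1−ζ²)) = 12.4%.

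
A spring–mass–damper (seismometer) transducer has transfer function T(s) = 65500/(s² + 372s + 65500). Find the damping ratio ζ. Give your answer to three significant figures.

Matching coefficients with s² + 2ζω_n s + ω_n² gives ω_n² = 65500 ⇒ ω_n = 256 rad/s, and ζ = 372/(2ω_n) = 0.727.

ζ ≈ 0.727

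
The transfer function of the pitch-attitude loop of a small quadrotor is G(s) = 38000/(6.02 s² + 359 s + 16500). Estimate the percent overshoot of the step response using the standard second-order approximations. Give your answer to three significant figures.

%OS ≈ 11.3%

Dividing through by 6.02: denominator becomes s² + 59.63 s + 2741.
So ω_n = √2741 = 52.4 rad/s and ζ = 59.63/(2·52.4) = 0.570.
%OS = 100 e^{−πζ/√(1−ζ²)} with ζ = 0.570 gives 11.3%.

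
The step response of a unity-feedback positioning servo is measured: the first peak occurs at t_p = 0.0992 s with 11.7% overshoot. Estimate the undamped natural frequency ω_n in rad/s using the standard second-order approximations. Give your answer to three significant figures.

ω_n ≈ 38.4 rad/s

ζ from %OS: ζ = |ln 0.117|/√(π²+ln²0.117) = 0.564.
t_p = π/ω_d ⇒ ω_d = 31.7 rad/s; then ω_n = ω_d/√(1−ζ²) = 38.4 rad/s.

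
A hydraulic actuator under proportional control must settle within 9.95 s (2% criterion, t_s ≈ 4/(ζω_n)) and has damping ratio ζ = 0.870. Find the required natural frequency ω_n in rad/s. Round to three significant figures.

Rearranging t_s ≈ 4/(ζω_n) gives ω_n = 4/(ζ·t_s) = 4/(0.870 × 9.95) = 0.462 rad/s.

ω_n ≈ 0.462 rad/s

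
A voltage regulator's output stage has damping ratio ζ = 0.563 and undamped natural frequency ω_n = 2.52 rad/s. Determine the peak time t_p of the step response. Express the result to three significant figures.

t_p ≈ 1.51 s

The damped frequency is ω_d = ω_n√(1−ζ²) = 2.52·√(1−0.317) = 2.08 rad/s.
Peak time t_p = π/ω_d = π/2.08 = 1.51 s.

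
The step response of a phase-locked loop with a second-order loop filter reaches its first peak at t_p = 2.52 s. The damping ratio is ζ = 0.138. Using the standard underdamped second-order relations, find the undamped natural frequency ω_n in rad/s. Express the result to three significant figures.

Peak time t_p = π/ω_d, so ω_d = π/t_p = π/2.52 = 1.25 rad/s.
ω_n = ω_d/√(1−ζ²) = 1.25/√0.981 = 1.26 rad/s.

ω_n ≈ 1.26 rad/s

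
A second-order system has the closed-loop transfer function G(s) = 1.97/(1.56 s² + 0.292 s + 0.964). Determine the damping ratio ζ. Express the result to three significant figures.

Dividing through by 1.56: denominator becomes s² + 0.1872 s + 0.6179.
So ω_n = √0.6179 = 0.786 rad/s and ζ = 0.1872/(2·0.786) = 0.119.

ζ ≈ 0.119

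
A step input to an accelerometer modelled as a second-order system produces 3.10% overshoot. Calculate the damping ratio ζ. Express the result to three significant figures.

From %OS = 100·exp(−πζ/√(1−ζ²)), invert to get ζ = −ln(OS)/√(π² + ln²(OS)) with OS = 0.0310.
−ln 0.0310 = 3.474, so ζ = 3.474/√(π² + 12.07) = 0.742.

ζ ≈ 0.742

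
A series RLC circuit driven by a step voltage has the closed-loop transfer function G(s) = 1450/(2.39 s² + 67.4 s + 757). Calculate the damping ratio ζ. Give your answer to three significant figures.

Dividing through by 2.39: denominator becomes s² + 28.20 s + 316.7.
So ω_n = √316.7 = 17.8 rad/s and ζ = 28.20/(2·17.8) = 0.792.

ζ ≈ 0.792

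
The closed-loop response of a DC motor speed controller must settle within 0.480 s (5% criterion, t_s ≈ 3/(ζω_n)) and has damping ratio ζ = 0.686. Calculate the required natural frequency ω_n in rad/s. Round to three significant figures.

Rearranging t_s ≈ 3/(ζω_n) gives ω_n = 3/(ζ·t_s) = 3/(0.686 × 0.480) = 9.11 rad/s.

ω_n ≈ 9.11 rad/s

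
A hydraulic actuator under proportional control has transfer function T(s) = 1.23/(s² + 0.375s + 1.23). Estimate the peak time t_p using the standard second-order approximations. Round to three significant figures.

Matching coefficients with s² + 2ζω_n s + ω_n² gives ω_n² = 1.23 ⇒ ω_n = 1.11 rad/s, and ζ = 0.375/(2ω_n) = 0.169.
ω_d = 1.11·√(1 − 0.169²) = 1.09 rad/s. Then t_p = π/ω_d = 2.87 s.

t_p ≈ 2.87 s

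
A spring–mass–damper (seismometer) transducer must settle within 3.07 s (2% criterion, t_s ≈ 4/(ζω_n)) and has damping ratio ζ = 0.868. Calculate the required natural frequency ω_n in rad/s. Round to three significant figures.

ω_n ≈ 1.50 rad/s

Rearranging t_s ≈ 4/(ζω_n) gives ω_n = 4/(ζ·t_s) = 4/(0.868 × 3.07) = 1.50 rad/s.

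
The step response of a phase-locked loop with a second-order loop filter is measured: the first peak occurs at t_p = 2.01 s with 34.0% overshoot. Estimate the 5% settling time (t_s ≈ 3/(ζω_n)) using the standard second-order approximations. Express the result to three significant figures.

t_s ≈ 5.59 s

ζ from %OS: ζ = |ln 0.340|/√(π²+ln²0.340) = 0.325.
From t_p = π/ω_d, ω_d = π/2.01 = 1.56 rad/s, so ω_n = ω_d/√(1−ζ²) = 1.65 rad/s.
t_s ≈ 3/(ζω_n) = 3/(0.325·1.65) = 5.59 s.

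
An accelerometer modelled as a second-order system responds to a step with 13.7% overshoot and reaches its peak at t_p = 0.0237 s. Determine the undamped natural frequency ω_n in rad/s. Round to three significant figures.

ζ from %OS: ζ = |ln 0.137|/√(π²+ln²0.137) = 0.535.
t_p = π/ω_d ⇒ ω_d = 133 rad/s; then ω_n = ω_d/√(1−ζ²) = 157 rad/s.

ω_n ≈ 157 rad/s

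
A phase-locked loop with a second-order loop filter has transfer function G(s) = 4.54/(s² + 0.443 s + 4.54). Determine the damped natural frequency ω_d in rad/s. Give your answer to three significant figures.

ω_d ≈ 2.12 rad/s

Matching coefficients with s² + 2ζω_n s + ω_n² gives ω_n² = 4.54 ⇒ ω_n = 2.13 rad/s, and ζ = 0.443/(2ω_n) = 0.104.
ω_d = ω_n√(1−ζ²) = 2.12 rad/s.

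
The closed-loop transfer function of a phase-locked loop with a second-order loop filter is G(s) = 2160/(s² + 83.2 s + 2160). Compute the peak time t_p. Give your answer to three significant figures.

Matching coefficients with s² + 2ζω_n s + ω_n² gives ω_n² = 2160 ⇒ ω_n = 46.5 rad/s, and ζ = 83.2/(2ω_n) = 0.895.
ω_d = 46.5·√(1 − 0.895²) = 20.7 rad/s. Then t_p = π/ω_d = 0.152 s.

t_p ≈ 0.152 s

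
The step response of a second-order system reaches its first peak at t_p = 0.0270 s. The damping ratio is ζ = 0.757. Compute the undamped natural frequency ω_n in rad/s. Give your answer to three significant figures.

Peak time t_p = π/ω_d, so ω_d = π/t_p = π/0.0270 = 116 rad/s.
ω_n = ω_d/√(1−ζ²) = 116/√0.427 = 178 rad/s.

ω_n ≈ 178 rad/s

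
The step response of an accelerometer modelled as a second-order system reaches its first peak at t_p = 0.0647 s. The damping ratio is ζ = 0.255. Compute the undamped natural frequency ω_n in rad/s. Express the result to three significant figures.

Peak time t_p = π/ω_d, so ω_d = π/t_p = π/0.0647 = 48.6 rad/s.
ω_n = ω_d/√(1−ζ²) = 48.6/√0.935 = 50.2 rad/s.

ω_n ≈ 50.2 rad/s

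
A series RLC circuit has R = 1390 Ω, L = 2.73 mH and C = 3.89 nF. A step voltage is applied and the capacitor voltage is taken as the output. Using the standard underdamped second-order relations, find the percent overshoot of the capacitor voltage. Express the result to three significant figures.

%OS ≈ 0.939%

For a series RLC circuit (capacitor voltage as output), ω_n = 1/√(LC) = 1/√(2.73 mH · 3.89 nF) = 307000 rad/s.
ζ = (R/2)·√(C/L) = (1390/2)·√(3.89 nF/2.73 mH) = 0.830.
%OS = 100·exp(−πζ/√(1−ζ²)) = 0.939%.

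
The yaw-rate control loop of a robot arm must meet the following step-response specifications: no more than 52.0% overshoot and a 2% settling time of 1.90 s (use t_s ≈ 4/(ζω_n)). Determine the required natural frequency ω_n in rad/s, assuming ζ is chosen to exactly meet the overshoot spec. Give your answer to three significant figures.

ω_n ≈ 10.3 rad/s

From %OS = 100·exp(−πζ/√(1−ζ²)), invert to get ζ = −ln(OS)/√(π² + ln²(OS)) with OS = 0.520.
−ln 0.520 = 0.6539, so ζ = 0.6539/√(π² + 0.4276) = 0.204.
Then ω_n = 4/(ζ t_s) = 4/(0.204 × 1.90) = 10.3 rad/s.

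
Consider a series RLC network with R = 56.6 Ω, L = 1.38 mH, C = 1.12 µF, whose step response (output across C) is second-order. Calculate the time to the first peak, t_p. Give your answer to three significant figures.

t_p ≈ 0.000209 s

For a series RLC circuit (capacitor voltage as output), ω_n = 1/√(LC) = 1/√(1.38 mH · 1.12 µF) = 25400 rad/s.
ζ = (R/2)·√(C/L) = (56.6/2)·√(1.12 µF/1.38 mH) = 0.806.
The damped frequency ω_d = ω_n√(1−ζ²) = 15000 rad/s. t_p = π/ω_d = 0.000209 s.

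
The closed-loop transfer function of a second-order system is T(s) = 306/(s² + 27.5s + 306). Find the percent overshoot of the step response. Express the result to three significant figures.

Matching coefficients with s² + 2ζω_n s + ω_n² gives ω_n² = 306 ⇒ ω_n = 17.5 rad/s, and ζ = 27.5/(2ω_n) = 0.786.
%OS = 100 e^{−πζ/√(1−ζ²)} with ζ = 0.786 gives 1.84%.

%OS ≈ 1.84%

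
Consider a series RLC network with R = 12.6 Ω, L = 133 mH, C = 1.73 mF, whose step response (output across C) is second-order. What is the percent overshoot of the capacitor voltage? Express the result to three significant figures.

For a series RLC circuit (capacitor voltage as output), ω_n = 1/√(LC) = 1/√(133 mH · 1.73 mF) = 65.9 rad/s.
ζ = (R/2)·√(C/L) = (12.6/2)·√(1.73 mF/133 mH) = 0.719.
%OS = 100·exp(−πζ/√(1−ζ²)) = 3.89%.

%OS ≈ 3.89%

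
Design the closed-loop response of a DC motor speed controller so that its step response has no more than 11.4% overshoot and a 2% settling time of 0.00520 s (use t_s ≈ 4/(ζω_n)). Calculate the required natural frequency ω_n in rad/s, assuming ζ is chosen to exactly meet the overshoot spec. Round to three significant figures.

Inverting the overshoot relation: ζ = |ln 0.114|/√(π² + ln²0.114) = 0.569.
Then ω_n = 4/(ζ t_s) = 4/(0.569 × 0.00520) = 1350 rad/s.

ω_n ≈ 1350 rad/s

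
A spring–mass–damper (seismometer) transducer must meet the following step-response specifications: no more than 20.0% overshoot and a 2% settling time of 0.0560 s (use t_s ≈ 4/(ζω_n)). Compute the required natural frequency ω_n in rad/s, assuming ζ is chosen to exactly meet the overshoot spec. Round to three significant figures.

ω_n ≈ 157 rad/s

ζ = −ln(OS)/√(π² + (ln OS)²). With OS = 0.200, ln OS = −1.609 and ζ = 1.609/3.530 = 0.456.
From t_s ≈ 4/(ζω_n): ω_n = 4/(ζ·t_s) = 4/(0.456·0.0560) = 157 rad/s.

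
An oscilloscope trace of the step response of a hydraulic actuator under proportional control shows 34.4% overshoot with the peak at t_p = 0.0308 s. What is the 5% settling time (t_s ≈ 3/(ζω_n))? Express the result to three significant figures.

The overshoot fixes ζ = −ln(OS)/√(π²+ln²(OS)) = 0.322.
From t_p = π/ω_d, ω_d = π/0.0308 = 102 rad/s, so ω_n = ω_d/√(1−ζ²) = 108 rad/s.
t_s ≈ 3/(ζω_n) = 3/(0.322·108) = 0.0866 s.

t_s ≈ 0.0866 s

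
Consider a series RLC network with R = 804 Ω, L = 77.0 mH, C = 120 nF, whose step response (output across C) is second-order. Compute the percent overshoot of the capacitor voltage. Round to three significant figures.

For a series RLC circuit (capacitor voltage as output), ω_n = 1/√(LC) = 1/√(77.0 mH · 120 nF) = 10400 rad/s.
ζ = (R/2)·√(C/L) = (804/2)·√(120 nF/77.0 mH) = 0.502.
Overshoot: exp(−π·0.502/√(1−0.502²)) = 0.162, i.e. 16.2%.

%OS ≈ 16.2%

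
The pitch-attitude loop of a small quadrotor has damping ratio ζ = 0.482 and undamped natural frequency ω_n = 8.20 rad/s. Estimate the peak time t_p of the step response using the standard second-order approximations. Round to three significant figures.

t_p ≈ 0.437 s

The damped frequency is ω_d = ω_n√(1−ζ²) = 8.20·√(1−0.232) = 7.18 rad/s.
Peak time t_p = π/ω_d = π/7.18 = 0.437 s.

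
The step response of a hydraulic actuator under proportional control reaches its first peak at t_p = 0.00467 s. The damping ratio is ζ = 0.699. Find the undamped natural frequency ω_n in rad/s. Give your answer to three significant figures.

Peak time t_p = π/ω_d, so ω_d = π/t_p = π/0.00467 = 673 rad/s.
ω_n = ω_d/√(1−ζ²) = 673/√0.511 = 941 rad/s.

ω_n ≈ 941 rad/s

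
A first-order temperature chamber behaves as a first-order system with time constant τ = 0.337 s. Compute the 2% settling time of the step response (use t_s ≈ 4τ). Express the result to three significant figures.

t_s ≈ 4τ = 1.35 s.

t_s ≈ 1.35 s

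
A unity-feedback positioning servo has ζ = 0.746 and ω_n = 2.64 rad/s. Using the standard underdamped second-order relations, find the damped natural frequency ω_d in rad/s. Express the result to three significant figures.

ω_d = ω_n√(1−ζ²) = 2.64·√0.443 = 1.76 rad/s.

ω_d ≈ 1.76 rad/s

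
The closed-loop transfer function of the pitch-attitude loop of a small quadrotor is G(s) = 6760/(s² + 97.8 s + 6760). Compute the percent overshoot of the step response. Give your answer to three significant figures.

Matching coefficients with s² + 2ζω_n s + ω_n² gives ω_n² = 6760 ⇒ ω_n = 82.2 rad/s, and ζ = 97.8/(2ω_n) = 0.595.
%OS = 100·exp(−πζ/√(1−ζ²)) = 9.79%.

%OS ≈ 9.79%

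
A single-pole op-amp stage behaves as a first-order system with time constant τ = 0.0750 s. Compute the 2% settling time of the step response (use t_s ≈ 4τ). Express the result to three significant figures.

t_s ≈ 4τ = 0.300 s.

t_s ≈ 0.300 s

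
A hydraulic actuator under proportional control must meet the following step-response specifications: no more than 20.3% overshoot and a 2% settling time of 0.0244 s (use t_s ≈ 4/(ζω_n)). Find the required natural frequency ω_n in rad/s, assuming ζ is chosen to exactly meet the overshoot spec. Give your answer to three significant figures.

ω_n ≈ 362 rad/s

Inverting the overshoot relation: ζ = |ln 0.203|/√(π² + ln²0.203) = 0.453.
Then ω_n = 4/(ζ t_s) = 4/(0.453 × 0.0244) = 362 rad/s.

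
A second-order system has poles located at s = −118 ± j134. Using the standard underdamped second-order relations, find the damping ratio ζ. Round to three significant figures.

ζ ≈ 0.661

|pole| = ω_n = √(118² + 134²) = 179 rad/s; ζ = cos θ = σ/ω_n = 0.661.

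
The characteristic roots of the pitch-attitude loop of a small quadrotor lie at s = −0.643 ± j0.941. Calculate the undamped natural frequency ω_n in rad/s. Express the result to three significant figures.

ω_n ≈ 1.14 rad/s

With σ = 0.643, ω_d = 0.941: ω_n = √(σ²+ω_d²) = 1.14 rad/s, ζ = σ/ω_n = 0.564.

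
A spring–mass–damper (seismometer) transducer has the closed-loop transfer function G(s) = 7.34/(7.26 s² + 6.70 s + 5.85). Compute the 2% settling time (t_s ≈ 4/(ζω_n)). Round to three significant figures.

t_s ≈ 8.67 s

Dividing through by 7.26: denominator becomes s² + 0.9229 s + 0.8058.
So ω_n = √0.8058 = 0.898 rad/s and ζ = 0.9229/(2·0.898) = 0.514.
t_s ≈ 4/(ζω_n) = 8.67 s.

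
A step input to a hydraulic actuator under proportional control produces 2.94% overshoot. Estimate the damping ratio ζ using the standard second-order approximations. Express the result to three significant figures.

ζ ≈ 0.747

From %OS = 100·exp(−πζ/√(1−ζ²)), invert to get ζ = −ln(OS)/√(π² + ln²(OS)) with OS = 0.0294.
−ln 0.0294 = 3.527, so ζ = 3.527/√(π² + 12.44) = 0.747.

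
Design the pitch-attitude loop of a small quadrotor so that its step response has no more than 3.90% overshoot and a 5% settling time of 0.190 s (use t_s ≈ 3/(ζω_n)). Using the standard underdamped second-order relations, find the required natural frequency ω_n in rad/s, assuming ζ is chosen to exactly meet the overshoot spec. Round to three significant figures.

Inverting the overshoot relation: ζ = |ln 0.0390|/√(π² + ln²0.0390) = 0.718.
Then ω_n = 3/(ζ t_s) = 3/(0.718 × 0.190) = 22.0 rad/s.

ω_n ≈ 22.0 rad/s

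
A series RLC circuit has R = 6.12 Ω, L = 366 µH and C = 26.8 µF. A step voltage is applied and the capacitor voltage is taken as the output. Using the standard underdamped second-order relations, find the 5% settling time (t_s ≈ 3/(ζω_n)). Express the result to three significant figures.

For a series RLC circuit (capacitor voltage as output), ω_n = 1/√(LC) = 1/√(366 µH · 26.8 µF) = 10100 rad/s.
ζ = (R/2)·√(C/L) = (6.12/2)·√(26.8 µF/366 µH) = 0.828.
t_s ≈ 3/(ζω_n) = 0.000359 s.

t_s ≈ 0.000359 s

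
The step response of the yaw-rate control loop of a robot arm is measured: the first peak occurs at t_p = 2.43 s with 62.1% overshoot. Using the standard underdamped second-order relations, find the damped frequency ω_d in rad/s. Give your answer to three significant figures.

t_p = π/ω_d, so ω_d = π/2.43 = 1.29 rad/s.

ω_d ≈ 1.29 rad/s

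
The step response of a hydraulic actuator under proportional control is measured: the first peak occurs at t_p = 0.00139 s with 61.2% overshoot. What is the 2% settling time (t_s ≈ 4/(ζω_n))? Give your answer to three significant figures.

The overshoot fixes ζ = −ln(OS)/√(π²+ln²(OS)) = 0.154.
From t_p = π/ω_d, ω_d = π/0.00139 = 2260 rad/s, so ω_n = ω_d/√(1−ζ²) = 2290 rad/s.
t_s ≈ 4/(ζω_n) = 4/(0.154·2290) = 0.0113 s.

t_s ≈ 0.0113 s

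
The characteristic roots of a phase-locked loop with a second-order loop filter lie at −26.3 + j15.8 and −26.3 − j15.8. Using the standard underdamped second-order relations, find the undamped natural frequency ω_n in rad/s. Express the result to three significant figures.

With σ = 26.3, ω_d = 15.8: ω_n = √(σ²+ω_d²) = 30.7 rad/s, ζ = σ/ω_n = 0.857.

ω_n ≈ 30.7 rad/s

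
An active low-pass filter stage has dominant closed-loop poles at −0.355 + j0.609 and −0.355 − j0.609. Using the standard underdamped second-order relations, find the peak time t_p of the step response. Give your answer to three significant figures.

t_p = π/ω_d with ω_d = 0.609 (the imaginary part), so t_p = 5.16 s.

t_p ≈ 5.16 s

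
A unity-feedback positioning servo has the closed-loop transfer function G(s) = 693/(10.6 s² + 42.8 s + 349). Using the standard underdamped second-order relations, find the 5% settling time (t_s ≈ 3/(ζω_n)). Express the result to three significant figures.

t_s ≈ 1.49 s

Dividing through by 10.6: denominator becomes s² + 4.038 s + 32.92.
So ω_n = √32.92 = 5.74 rad/s and ζ = 4.038/(2·5.74) = 0.352.
t_s ≈ 3/(ζω_n) = 1.49 s.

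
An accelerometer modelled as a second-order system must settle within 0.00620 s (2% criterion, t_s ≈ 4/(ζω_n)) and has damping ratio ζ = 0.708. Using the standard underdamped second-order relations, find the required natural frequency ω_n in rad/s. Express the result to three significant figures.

Rearranging t_s ≈ 4/(ζω_n) gives ω_n = 4/(ζ·t_s) = 4/(0.708 × 0.00620) = 911 rad/s.

ω_n ≈ 911 rad/s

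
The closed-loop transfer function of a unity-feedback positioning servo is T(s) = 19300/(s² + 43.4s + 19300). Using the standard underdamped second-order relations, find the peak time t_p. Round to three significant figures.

ω_n = √19300 = 139 rad/s; ζ = 43.4/(2·139) = 0.156.
ω_d = ω_n√(1−ζ²) = 137 rad/s. Then t_p = π/ω_d = 0.0229 s.

t_p ≈ 0.0229 s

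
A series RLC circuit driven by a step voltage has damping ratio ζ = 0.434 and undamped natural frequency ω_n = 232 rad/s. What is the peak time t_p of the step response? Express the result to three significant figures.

t_p ≈ 0.0150 s

The damped frequency is ω_d = ω_n√(1−ζ²) = 232·√(1−0.188) = 209 rad/s.
Peak time t_p = π/ω_d = π/209 = 0.0150 s.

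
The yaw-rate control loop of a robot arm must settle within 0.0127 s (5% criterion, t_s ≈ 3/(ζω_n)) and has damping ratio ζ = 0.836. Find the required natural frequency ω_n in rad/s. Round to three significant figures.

Rearranging t_s ≈ 3/(ζω_n) gives ω_n = 3/(ζ·t_s) = 3/(0.836 × 0.0127) = 283 rad/s.

ω_n ≈ 283 rad/s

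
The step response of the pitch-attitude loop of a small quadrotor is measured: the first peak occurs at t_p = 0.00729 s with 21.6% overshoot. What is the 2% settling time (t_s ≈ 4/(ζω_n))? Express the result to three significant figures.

From the overshoot, ζ = −ln(OS)/√(π²+ln²(OS)) = 0.438.
From t_p = π/ω_d, ω_d = π/0.00729 = 431 rad/s, so ω_n = ω_d/√(1−ζ²) = 479 rad/s.
t_s ≈ 4/(ζω_n) = 4/(0.438·479) = 0.0190 s.

t_s ≈ 0.0190 s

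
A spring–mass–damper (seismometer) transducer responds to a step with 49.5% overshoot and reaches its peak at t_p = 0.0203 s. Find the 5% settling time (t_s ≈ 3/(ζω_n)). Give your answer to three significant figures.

t_s ≈ 0.0866 s

From the overshoot, ζ = −ln(OS)/√(π²+ln²(OS)) = 0.218.
t_p = π/ω_d ⇒ ω_d = 155 rad/s; then ω_n = ω_d/√(1−ζ²) = 159 rad/s.
t_s ≈ 3/(ζω_n) = 3/(0.218·159) = 0.0866 s.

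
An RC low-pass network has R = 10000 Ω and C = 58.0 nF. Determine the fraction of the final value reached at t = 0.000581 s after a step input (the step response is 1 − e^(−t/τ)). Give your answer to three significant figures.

τ = RC = 10000 × 58.0 nF = 0.000580 s.
y(t)/y_∞ = 1 − e^(−t/τ) = 1 − e^(−0.000581/0.000580) = 1 − e^(−1.00) = 0.633.

y/y_∞ ≈ 0.633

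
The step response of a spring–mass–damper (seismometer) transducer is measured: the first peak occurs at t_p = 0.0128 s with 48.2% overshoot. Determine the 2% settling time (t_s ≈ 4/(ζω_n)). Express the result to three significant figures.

ζ from %OS: ζ = |ln 0.482|/√(π²+ln²0.482) = 0.226.
From t_p = π/ω_d, ω_d = π/0.0128 = 245 rad/s, so ω_n = ω_d/√(1−ζ²) = 252 rad/s.
t_s ≈ 4/(ζω_n) = 4/(0.226·252) = 0.0702 s.

t_s ≈ 0.0702 s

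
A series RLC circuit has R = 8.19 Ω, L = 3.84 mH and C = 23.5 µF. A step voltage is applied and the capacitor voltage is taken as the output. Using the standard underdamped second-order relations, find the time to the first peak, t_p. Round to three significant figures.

t_p ≈ 0.000996 s

For a series RLC circuit (capacitor voltage as output), ω_n = 1/√(LC) = 1/√(3.84 mH · 23.5 µF) = 3330 rad/s.
ζ = (R/2)·√(C/L) = (8.19/2)·√(23.5 µF/3.84 mH) = 0.320.
ω_d = 3330·√(1 − 0.320²) = 3150 rad/s. t_p = π/ω_d = 0.000996 s.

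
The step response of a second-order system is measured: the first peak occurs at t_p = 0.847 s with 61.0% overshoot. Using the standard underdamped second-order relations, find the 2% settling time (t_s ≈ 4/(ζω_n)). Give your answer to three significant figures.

t_s ≈ 6.85 s

ζ from %OS: ζ = |ln 0.610|/√(π²+ln²0.610) = 0.155.
From t_p = π/ω_d, ω_d = π/0.847 = 3.71 rad/s, so ω_n = ω_d/√(1−ζ²) = 3.75 rad/s.
t_s ≈ 4/(ζω_n) = 4/(0.155·3.75) = 6.85 s.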